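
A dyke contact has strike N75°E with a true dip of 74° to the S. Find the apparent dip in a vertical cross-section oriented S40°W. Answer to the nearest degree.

Angle between strike (N75°E) and section (S40°W): β = 35°.
tan(apparent dip) = tan 74° · sin 35° = 2.0003
apparent dip = arctan 2.0003 = 63.44°

63°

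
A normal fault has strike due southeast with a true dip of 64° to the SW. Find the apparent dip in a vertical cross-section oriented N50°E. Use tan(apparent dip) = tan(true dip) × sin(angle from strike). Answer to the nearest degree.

Angle between strike (due southeast) and section (N50°E): β = 85°.
tan(apparent dip) = tan 64° · sin 85° = 2.0425
apparent dip = arctan 2.0425 = 63.91°

64°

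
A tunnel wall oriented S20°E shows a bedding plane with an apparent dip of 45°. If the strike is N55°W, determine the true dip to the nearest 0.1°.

60.2°

The section is 35° from the strike.
tan δ = tan α / sin β = tan 45° / sin 35° = 1.0000 / 0.5736 = 1.7434
δ = arctan(1.7434) = 60.16°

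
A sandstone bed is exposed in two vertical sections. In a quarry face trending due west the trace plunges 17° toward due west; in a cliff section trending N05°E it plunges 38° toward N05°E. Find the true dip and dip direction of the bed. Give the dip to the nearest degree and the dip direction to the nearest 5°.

true dip 41°, dip direction 340°

Represent each trace as a vector plunging at its apparent dip toward its trend (east-north-up frame): v₁ = (-0.956, -0.000, -0.292), v₂ = (0.069, 0.785, -0.616).
n = v₁ × v₂ = (-0.230, 0.609, 0.751) (taken with n_z > 0).
True dip = arccos(n_z / |n|) = arccos(0.7557) = 40.9°.
The horizontal component of n points toward azimuth atan2(n_x, n_y) = 339°, the dip direction.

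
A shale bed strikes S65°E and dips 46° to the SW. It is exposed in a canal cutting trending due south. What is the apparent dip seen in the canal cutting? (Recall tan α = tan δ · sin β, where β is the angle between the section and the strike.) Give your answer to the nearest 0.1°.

43.2°

The strike is S65°E and the section trends due south; the acute angle between them is β = 65°.
tan α = tan 46° × sin 65° = 1.0355 × 0.9063 = 0.9385
α = arctan(0.9385) = 43.18°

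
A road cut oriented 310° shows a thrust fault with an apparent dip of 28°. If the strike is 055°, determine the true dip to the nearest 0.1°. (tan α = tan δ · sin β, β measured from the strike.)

28.8°

The section is 75° from the strike.
tan δ = tan α / sin β = tan 28° / sin 75° = 0.5317 / 0.9659 = 0.5505
δ = arctan(0.5505) = 28.83°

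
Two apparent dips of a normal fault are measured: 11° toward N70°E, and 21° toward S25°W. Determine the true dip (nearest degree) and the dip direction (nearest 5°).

true dip 37°, dip direction 145°

Represent each trace as a vector plunging at its apparent dip toward its trend (east-north-up frame): v₁ = (0.922, 0.336, -0.191), v₂ = (-0.395, -0.846, -0.358).
n = v₁ × v₂ = (0.282, -0.406, 0.648) (taken with n_z > 0).
True dip = arccos(n_z / |n|) = arccos(0.7952) = 37.3°.
The horizontal component of n points toward azimuth atan2(n_x, n_y) = 145°, the dip direction.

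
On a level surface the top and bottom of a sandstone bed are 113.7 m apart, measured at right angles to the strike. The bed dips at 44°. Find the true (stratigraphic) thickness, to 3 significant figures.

79.0 m

True thickness t = w · sin(dip) = 113.7 × sin 44°
t = 113.7 × 0.6947 = 78.983 m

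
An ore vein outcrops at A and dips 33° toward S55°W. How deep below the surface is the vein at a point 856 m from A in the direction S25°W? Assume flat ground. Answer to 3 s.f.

The hole lies 30° from the dip direction, so the down-dip offset is 856 × cos 30° = 741.32 m.
Depth = down-dip offset × tan(dip) = 741.32 × tan 33° = 741.32 × 0.6494
Depth = 481.42 m

481 m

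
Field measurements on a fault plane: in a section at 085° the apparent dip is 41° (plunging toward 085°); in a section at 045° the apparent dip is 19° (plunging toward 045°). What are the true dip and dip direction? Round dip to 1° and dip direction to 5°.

true dip 45°, dip direction 115°

Represent each trace as a vector plunging at its apparent dip toward its trend (east-north-up frame): v₁ = (0.752, 0.066, -0.656), v₂ = (0.669, 0.669, -0.326).
n = v₁ × v₂ = (0.417, -0.194, 0.459) (taken with n_z > 0).
tan δ = √(n_x²+n_y²)/n_z = 0.460/0.459, so δ = 45.1°.
Dip direction = atan2(0.417, -0.194) = 115° (azimuth of n's horizontal projection).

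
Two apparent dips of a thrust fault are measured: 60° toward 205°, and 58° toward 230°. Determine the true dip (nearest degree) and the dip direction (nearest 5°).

true dip 60°, dip direction 205°

Represent each trace as a vector plunging at its apparent dip toward its trend (east-north-up frame): v₁ = (-0.211, -0.453, -0.866), v₂ = (-0.406, -0.341, -0.848).
Cross product v₁ × v₂ gives the pole to the plane: n ∝ (-0.089, -0.172, 0.112).
tan δ = √(n_x²+n_y²)/n_z = 0.194/0.112, so δ = 60.0°.
Dip direction = azimuth of (n_x, n_y) = atan2(-0.089, -0.172) = 207°.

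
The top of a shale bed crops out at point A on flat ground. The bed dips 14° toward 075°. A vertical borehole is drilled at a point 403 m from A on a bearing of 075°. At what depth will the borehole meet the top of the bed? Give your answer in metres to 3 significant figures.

100 m

The hole is directly down-dip from the outcrop, so the down-dip offset is 403 m.
Depth = down-dip offset × tan(dip) = 403.00 × tan 14° = 403.00 × 0.2493
Depth = 100.48 m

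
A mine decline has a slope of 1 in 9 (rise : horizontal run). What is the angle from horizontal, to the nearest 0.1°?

6.3°

tan θ = 1/9 = 0.1111
θ = arctan(0.1111) = 6.34°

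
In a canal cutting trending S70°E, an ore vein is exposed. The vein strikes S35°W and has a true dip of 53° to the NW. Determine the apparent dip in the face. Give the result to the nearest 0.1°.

52.0°

The strike is S35°W and the section trends S70°E; the acute angle between them is β = 75°.
tan α = tan 53° × sin 75° = 1.3270 × 0.9659 = 1.2818
apparent dip = arctan 1.2818 = 52.04°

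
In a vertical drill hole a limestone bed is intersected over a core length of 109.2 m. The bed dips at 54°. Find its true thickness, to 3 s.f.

True thickness t = h · cos(dip) = 109.2 × cos 54°
t = 109.2 × 0.5878 = 64.186 m

64.2 m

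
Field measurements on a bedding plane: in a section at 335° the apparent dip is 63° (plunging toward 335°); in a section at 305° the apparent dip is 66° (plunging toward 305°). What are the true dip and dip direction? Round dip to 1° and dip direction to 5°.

true dip 66°, dip direction 305°

The two traces are lines in the plane: v₁ = (sin 335°·cos 63°, cos 335°·cos 63°, −sin 63°), v₂ = (sin 305°·cos 66°, cos 305°·cos 66°, −sin 66°).
Cross product v₁ × v₂ gives the pole to the plane: n ∝ (-0.168, 0.122, 0.092).
True dip = arccos(n_z / |n|) = arccos(0.4067) = 66.0°.
Dip direction = atan2(-0.168, 0.122) = 306° (azimuth of n's horizontal projection).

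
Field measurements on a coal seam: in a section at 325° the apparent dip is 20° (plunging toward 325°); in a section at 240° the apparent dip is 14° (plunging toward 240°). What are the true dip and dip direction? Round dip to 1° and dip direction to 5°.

true dip 23°, dip direction 295°

The two traces are lines in the plane: v₁ = (sin 325°·cos 20°, cos 325°·cos 20°, −sin 20°), v₂ = (sin 240°·cos 14°, cos 240°·cos 14°, −sin 14°).
Cross product v₁ × v₂ gives the pole to the plane: n ∝ (-0.352, 0.157, 0.908).
Dip δ = arctan(|n_h|/n_z) = arctan(0.386/0.908) = 23.0°.
Dip direction = atan2(-0.352, 0.157) = 294° (azimuth of n's horizontal projection).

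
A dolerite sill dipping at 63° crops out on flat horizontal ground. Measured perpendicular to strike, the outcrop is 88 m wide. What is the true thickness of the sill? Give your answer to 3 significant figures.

True thickness t = w · sin(dip) = 88 × sin 63°
t = 88 × 0.8910 = 78.409 m

78.4 m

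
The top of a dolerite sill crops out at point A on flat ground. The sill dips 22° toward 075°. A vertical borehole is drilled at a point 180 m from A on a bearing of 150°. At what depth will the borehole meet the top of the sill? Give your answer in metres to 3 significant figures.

18.8 m

The hole lies 75° from the dip direction, so the down-dip offset is 180 × cos 75° = 46.59 m.
Depth = down-dip offset × tan(dip) = 46.59 × tan 22° = 46.59 × 0.4040
Depth = 18.82 m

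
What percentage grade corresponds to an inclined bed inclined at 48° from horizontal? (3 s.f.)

grade % = 100 × tan 48° = 100 × 1.1106

111%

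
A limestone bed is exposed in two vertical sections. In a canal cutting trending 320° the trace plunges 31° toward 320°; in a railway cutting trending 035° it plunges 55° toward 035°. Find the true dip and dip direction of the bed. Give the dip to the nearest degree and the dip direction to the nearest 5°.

true dip 55°, dip direction 025°

The two traces are lines in the plane: v₁ = (sin 320°·cos 31°, cos 320°·cos 31°, −sin 31°), v₂ = (sin 35°·cos 55°, cos 35°·cos 55°, −sin 55°).
The plane normal is n = v₁ × v₂ ∝ (0.296, 0.621, 0.475).
tan δ = √(n_x²+n_y²)/n_z = 0.688/0.475, so δ = 55.4°.
The horizontal component of n points toward azimuth atan2(n_x, n_y) = 25°, the dip direction.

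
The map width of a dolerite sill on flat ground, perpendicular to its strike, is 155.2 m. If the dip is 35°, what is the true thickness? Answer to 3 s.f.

89.0 m

True thickness t = w · sin(dip) = 155.2 × sin 35°
t = 155.2 × 0.5736 = 89.019 m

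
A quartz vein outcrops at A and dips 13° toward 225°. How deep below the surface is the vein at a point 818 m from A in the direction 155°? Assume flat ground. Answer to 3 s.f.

The hole lies 70° from the dip direction, so the down-dip offset is 818 × cos 70° = 279.77 m.
Depth = down-dip offset × tan(dip) = 279.77 × tan 13° = 279.77 × 0.2309
Depth = 64.59 m

64.6 m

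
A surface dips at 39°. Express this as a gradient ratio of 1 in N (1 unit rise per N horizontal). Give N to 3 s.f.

1 : N means tan θ = 1/N, so N = 1/tan 39° = 1/0.8098

1 in 1.23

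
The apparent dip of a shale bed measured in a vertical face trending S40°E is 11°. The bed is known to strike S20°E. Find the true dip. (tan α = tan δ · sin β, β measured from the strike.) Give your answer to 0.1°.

The section is 20° from the strike.
tan δ = tan α / sin β = tan 11° / sin 20° = 0.1944 / 0.3420 = 0.5683
δ = arctan(0.5683) = 29.61°

29.6°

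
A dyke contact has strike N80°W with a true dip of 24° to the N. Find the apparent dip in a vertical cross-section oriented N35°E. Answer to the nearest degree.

22°

Angle between strike (N80°W) and section (N35°E): β = 65°.
tan(apparent dip) = tan 24° · sin 65° = 0.4035
α = arctan(0.4035) = 21.97°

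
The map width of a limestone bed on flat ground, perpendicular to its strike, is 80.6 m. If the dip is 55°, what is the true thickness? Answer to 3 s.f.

True thickness t = w · sin(dip) = 80.6 × sin 55°
t = 80.6 × 0.8192 = 66.024 m

66.0 m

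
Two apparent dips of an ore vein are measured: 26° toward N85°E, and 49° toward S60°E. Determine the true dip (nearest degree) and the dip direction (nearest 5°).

The two traces are lines in the plane: v₁ = (sin 85°·cos 26°, cos 85°·cos 26°, −sin 26°), v₂ = (sin 120°·cos 49°, cos 120°·cos 49°, −sin 49°).
Cross product v₁ × v₂ gives the pole to the plane: n ∝ (0.203, -0.427, 0.338).
tan δ = √(n_x²+n_y²)/n_z = 0.472/0.338, so δ = 54.4°.
Dip direction = azimuth of (n_x, n_y) = atan2(0.203, -0.427) = 155°.

true dip 54°, dip direction 155°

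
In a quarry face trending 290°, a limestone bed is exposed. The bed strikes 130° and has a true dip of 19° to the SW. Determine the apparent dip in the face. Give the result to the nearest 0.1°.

6.7°

The strike is 130° and the section trends 290°; the acute angle between them is β = 20°.
tan α = tan 19° × sin 20° = 0.3443 × 0.3420 = 0.1178
apparent dip = arctan 0.1178 = 6.72°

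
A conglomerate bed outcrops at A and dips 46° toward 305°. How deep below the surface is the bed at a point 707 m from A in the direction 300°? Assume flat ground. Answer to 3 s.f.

The hole lies 5° from the dip direction, so the down-dip offset is 707 × cos 5° = 704.31 m.
Depth = down-dip offset × tan(dip) = 704.31 × tan 46° = 704.31 × 1.0355
Depth = 729.33 m

729 m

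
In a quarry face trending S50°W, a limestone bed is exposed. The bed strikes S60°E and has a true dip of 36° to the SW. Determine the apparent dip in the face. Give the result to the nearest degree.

34°

The strike is S60°E and the section trends S50°W; the acute angle between them is β = 70°.
tan(apparent dip) = tan 36° · sin 70° = 0.6827
α = arctan(0.6827) = 34.32°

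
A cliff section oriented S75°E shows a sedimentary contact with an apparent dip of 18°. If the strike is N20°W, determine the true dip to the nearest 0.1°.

21.6°

The section is 55° from the strike.
tan δ = tan α / sin β = tan 18° / sin 55° = 0.3249 / 0.8192 = 0.3967
δ = arctan(0.3967) = 21.64°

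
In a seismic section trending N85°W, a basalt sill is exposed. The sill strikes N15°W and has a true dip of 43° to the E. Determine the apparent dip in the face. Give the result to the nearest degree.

41°

Angle between strike (N15°W) and section (N85°W): β = 70°.
tan(apparent dip) = tan 43° · sin 70° = 0.8763
α = arctan(0.8763) = 41.23°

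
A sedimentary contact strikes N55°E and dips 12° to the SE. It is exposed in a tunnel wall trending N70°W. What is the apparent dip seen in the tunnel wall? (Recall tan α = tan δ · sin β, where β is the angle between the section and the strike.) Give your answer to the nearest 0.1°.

The strike is N55°E and the section trends N70°W; the acute angle between them is β = 55°.
tan α = tan 12° × sin 55° = 0.2126 × 0.8192 = 0.1741
apparent dip = arctan 0.1741 = 9.88°

9.9°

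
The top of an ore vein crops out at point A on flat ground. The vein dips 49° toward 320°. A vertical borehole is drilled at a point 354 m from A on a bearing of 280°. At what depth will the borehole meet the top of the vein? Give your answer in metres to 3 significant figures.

The hole lies 40° from the dip direction, so the down-dip offset is 354 × cos 40° = 271.18 m.
Depth = down-dip offset × tan(dip) = 271.18 × tan 49° = 271.18 × 1.1504
Depth = 311.96 m

312 m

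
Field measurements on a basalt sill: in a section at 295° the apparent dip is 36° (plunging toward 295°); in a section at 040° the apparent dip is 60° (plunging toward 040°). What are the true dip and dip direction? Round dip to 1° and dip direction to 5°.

true dip 65°, dip direction 005°

Represent each trace as a vector plunging at its apparent dip toward its trend (east-north-up frame): v₁ = (-0.733, 0.342, -0.588), v₂ = (0.321, 0.383, -0.866).
n = v₁ × v₂ = (0.071, 0.824, 0.391) (taken with n_z > 0).
Dip δ = arctan(|n_h|/n_z) = arctan(0.827/0.391) = 64.7°.
The horizontal component of n points toward azimuth atan2(n_x, n_y) = 5°, the dip direction.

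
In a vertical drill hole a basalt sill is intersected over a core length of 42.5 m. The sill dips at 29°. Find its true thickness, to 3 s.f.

37.2 m

True thickness t = h · cos(dip) = 42.5 × cos 29°
t = 42.5 × 0.8746 = 37.171 m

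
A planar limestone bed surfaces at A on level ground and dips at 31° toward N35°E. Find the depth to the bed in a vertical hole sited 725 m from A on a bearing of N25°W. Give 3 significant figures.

218 m

The hole lies 60° from the dip direction, so the down-dip offset is 725 × cos 60° = 362.50 m.
Depth = down-dip offset × tan(dip) = 362.50 × tan 31° = 362.50 × 0.6009
Depth = 217.81 m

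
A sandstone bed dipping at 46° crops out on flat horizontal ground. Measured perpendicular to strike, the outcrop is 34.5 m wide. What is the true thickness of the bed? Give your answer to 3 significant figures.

24.8 m

True thickness t = w · sin(dip) = 34.5 × sin 46°
t = 34.5 × 0.7193 = 24.817 m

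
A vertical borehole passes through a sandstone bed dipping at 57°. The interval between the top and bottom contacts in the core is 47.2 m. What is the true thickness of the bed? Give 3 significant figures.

25.7 m

True thickness t = h · cos(dip) = 47.2 × cos 57°
t = 47.2 × 0.5446 = 25.707 m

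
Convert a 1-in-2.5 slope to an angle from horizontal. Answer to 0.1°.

21.8°

tan θ = 1/2.5 = 0.4000
θ = arctan(0.4000) = 21.80°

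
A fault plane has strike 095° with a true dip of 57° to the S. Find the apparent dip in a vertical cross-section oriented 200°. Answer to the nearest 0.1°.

Angle between strike (095°) and section (200°): β = 75°.
tan α = tan 57° × sin 75° = 1.5399 × 0.9659 = 1.4874
apparent dip = arctan 1.4874 = 56.09°

56.1°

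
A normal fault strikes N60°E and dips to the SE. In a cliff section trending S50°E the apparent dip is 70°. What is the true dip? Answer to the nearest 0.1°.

71.1°

The section is 70° from the strike.
tan(true dip) = tan 70° / sin 70° = 2.9238
true dip = arctan 2.9238 = 71.12°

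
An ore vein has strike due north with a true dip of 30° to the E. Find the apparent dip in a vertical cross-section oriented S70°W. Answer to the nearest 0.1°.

28.5°

The strike is due north and the section trends S70°W; the acute angle between them is β = 70°.
tan α = tan 30° × sin 70° = 0.5774 × 0.9397 = 0.5425
α = arctan(0.5425) = 28.48°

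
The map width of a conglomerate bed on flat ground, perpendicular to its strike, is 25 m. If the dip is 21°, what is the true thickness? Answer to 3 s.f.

True thickness t = w · sin(dip) = 25 × sin 21°
t = 25 × 0.3584 = 8.959 m

8.96 m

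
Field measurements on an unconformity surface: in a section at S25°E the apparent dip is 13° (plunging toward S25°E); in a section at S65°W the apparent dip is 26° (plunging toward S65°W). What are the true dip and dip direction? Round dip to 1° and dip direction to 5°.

The two traces are lines in the plane: v₁ = (sin 155°·cos 13°, cos 155°·cos 13°, −sin 13°), v₂ = (sin 245°·cos 26°, cos 245°·cos 26°, −sin 26°).
The plane normal is n = v₁ × v₂ ∝ (-0.302, -0.364, 0.876).
tan δ = √(n_x²+n_y²)/n_z = 0.473/0.876, so δ = 28.4°.
Dip direction = azimuth of (n_x, n_y) = atan2(-0.302, -0.364) = 220°.

true dip 28°, dip direction 220°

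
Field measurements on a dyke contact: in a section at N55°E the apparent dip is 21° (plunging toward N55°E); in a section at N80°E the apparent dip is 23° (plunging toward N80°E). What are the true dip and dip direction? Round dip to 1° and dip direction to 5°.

Represent each trace as a vector plunging at its apparent dip toward its trend (east-north-up frame): v₁ = (0.765, 0.535, -0.358), v₂ = (0.907, 0.160, -0.391).
The plane normal is n = v₁ × v₂ ∝ (0.152, 0.026, 0.363).
Dip δ = arctan(|n_h|/n_z) = arctan(0.154/0.363) = 23.0°.
Dip direction = azimuth of (n_x, n_y) = atan2(0.152, 0.026) = 80°.

true dip 23°, dip direction 080°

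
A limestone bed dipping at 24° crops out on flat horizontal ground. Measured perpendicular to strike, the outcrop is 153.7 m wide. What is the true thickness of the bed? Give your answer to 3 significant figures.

62.5 m

True thickness t = w · sin(dip) = 153.7 × sin 24°
t = 153.7 × 0.4067 = 62.515 m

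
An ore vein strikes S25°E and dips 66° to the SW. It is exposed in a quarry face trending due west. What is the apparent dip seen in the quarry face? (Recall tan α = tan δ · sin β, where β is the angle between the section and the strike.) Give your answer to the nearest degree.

64°

The strike is S25°E and the section trends due west; the acute angle between them is β = 65°.
tan(apparent dip) = tan 66° · sin 65° = 2.0356
apparent dip = arctan 2.0356 = 63.84°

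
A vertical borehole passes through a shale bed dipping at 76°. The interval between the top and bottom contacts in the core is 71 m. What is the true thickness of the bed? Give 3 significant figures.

17.2 m

True thickness t = h · cos(dip) = 71 × cos 76°
t = 71 × 0.2419 = 17.176 m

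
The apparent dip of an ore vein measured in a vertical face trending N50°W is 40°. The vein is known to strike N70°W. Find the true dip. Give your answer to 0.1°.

67.8°

The section is 20° from the strike.
tan(true dip) = tan 40° / sin 20° = 2.4534
δ = arctan(2.4534) = 67.82°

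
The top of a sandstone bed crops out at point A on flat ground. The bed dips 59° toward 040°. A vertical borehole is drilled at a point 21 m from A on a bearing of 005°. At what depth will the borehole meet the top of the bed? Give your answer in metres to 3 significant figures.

The hole lies 35° from the dip direction, so the down-dip offset is 21 × cos 35° = 17.20 m.
Depth = down-dip offset × tan(dip) = 17.20 × tan 59° = 17.20 × 1.6643
Depth = 28.63 m

28.6 m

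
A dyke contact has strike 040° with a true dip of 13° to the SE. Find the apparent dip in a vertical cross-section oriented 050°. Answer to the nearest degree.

2°

The strike is 040° and the section trends 050°; the acute angle between them is β = 10°.
tan(apparent dip) = tan 13° · sin 10° = 0.0401
α = arctan(0.0401) = 2.30°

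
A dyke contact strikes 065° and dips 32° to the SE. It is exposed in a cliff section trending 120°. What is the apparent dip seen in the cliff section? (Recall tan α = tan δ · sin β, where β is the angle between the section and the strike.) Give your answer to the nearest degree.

27°

Angle between strike (065°) and section (120°): β = 55°.
tan(apparent dip) = tan 32° · sin 55° = 0.5119
apparent dip = arctan 0.5119 = 27.11°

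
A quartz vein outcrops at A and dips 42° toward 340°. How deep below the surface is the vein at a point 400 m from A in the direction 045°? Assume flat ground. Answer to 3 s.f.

152 m

The hole lies 65° from the dip direction, so the down-dip offset is 400 × cos 65° = 169.05 m.
Depth = down-dip offset × tan(dip) = 169.05 × tan 42° = 169.05 × 0.9004
Depth = 152.21 m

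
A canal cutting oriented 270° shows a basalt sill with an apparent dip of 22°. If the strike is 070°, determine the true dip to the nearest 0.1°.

49.8°

The section is 20° from the strike.
tan(true dip) = tan 22° / sin 20° = 1.1813
true dip = arctan 1.1813 = 49.75°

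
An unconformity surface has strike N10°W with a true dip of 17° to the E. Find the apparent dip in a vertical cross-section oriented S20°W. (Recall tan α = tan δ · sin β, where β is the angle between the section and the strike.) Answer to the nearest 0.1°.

The strike is N10°W and the section trends S20°W; the acute angle between them is β = 30°.
tan(apparent dip) = tan 17° · sin 30° = 0.1529
apparent dip = arctan 0.1529 = 8.69°

8.7°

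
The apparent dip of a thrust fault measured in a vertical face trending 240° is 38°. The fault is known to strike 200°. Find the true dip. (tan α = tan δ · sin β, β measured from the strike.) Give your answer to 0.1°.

β = acute angle between strike 200° and section 240° = 40°.
tan(true dip) = tan 38° / sin 40° = 1.2155
true dip = arctan 1.2155 = 50.55°

50.6°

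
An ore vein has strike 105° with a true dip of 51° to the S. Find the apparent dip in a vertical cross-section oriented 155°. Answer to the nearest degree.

The section lies 50° from the strike.
tan α = tan 51° × sin 50° = 1.2349 × 0.7660 = 0.9460
apparent dip = arctan 0.9460 = 43.41°

43°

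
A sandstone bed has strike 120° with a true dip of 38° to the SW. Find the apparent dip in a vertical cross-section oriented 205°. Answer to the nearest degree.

38°

Angle between strike (120°) and section (205°): β = 85°.
tan(apparent dip) = tan 38° · sin 85° = 0.7783
apparent dip = arctan 0.7783 = 37.89°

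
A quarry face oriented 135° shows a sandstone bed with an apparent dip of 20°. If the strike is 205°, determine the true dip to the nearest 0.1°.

β = acute angle between strike 205° and section 135° = 70°.
tan δ = tan α / sin β = tan 20° / sin 70° = 0.3640 / 0.9397 = 0.3873
true dip = arctan 0.3873 = 21.17°

21.2°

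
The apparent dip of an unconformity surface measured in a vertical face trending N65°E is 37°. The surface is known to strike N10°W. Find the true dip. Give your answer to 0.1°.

38.0°

The section is 75° from the strike.
tan δ = tan α / sin β = tan 37° / sin 75° = 0.7536 / 0.9659 = 0.7801
δ = arctan(0.7801) = 37.96°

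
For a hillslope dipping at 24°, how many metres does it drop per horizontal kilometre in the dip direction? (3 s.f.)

445 m

drop per km = 1000 × tan 24° = 1000 × 0.4452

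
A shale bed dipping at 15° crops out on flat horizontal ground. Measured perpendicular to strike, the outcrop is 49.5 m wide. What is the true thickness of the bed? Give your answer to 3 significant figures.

12.8 m

True thickness t = w · sin(dip) = 49.5 × sin 15°
t = 49.5 × 0.2588 = 12.812 m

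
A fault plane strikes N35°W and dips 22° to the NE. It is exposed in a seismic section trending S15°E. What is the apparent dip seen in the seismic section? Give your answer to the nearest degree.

8°

Angle between strike (N35°W) and section (S15°E): β = 20°.
tan(apparent dip) = tan 22° · sin 20° = 0.1382
α = arctan(0.1382) = 7.87°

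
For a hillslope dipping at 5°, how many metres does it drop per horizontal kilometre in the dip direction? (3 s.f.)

drop per km = 1000 × tan 5° = 1000 × 0.0875

87.5 m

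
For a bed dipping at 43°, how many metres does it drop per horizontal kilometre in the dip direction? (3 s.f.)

933 m

drop per km = 1000 × tan 43° = 1000 × 0.9325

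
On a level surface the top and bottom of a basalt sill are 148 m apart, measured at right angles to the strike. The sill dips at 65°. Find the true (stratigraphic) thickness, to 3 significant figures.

True thickness t = w · sin(dip) = 148 × sin 65°
t = 148 × 0.9063 = 134.134 m

134 m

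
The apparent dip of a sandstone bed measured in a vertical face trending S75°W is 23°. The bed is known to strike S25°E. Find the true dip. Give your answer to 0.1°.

β = acute angle between strike S25°E and section S75°W = 80°.
tan(true dip) = tan 23° / sin 80° = 0.4310
δ = arctan(0.4310) = 23.32°

23.3°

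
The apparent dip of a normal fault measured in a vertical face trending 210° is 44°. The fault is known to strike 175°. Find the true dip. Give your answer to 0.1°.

β = acute angle between strike 175° and section 210° = 35°.
tan δ = tan α / sin β = tan 44° / sin 35° = 0.9657 / 0.5736 = 1.6836
true dip = arctan 1.6836 = 59.29°

59.3°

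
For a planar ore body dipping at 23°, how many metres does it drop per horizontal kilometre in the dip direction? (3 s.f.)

424 m

drop per km = 1000 × tan 23° = 1000 × 0.4245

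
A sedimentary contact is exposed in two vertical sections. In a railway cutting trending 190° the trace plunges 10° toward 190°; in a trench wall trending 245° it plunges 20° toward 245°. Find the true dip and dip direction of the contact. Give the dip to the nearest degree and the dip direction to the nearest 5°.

true dip 20°, dip direction 250°

Each apparent-dip line lies in the plane. As unit vectors (x east, y north, z up), v₁ plunges 10°→190° and v₂ plunges 20°→245°.
n = v₁ × v₂ = (-0.263, -0.089, 0.758) (taken with n_z > 0).
Dip δ = arctan(|n_h|/n_z) = arctan(0.278/0.758) = 20.1°.
Dip direction = atan2(-0.263, -0.089) = 251° (azimuth of n's horizontal projection).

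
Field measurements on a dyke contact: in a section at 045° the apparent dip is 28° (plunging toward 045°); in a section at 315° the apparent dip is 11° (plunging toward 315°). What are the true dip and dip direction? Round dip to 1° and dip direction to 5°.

true dip 30°, dip direction 025°

Represent each trace as a vector plunging at its apparent dip toward its trend (east-north-up frame): v₁ = (0.624, 0.624, -0.469), v₂ = (-0.694, 0.694, -0.191).
Cross product v₁ × v₂ gives the pole to the plane: n ∝ (0.207, 0.445, 0.867).
Dip δ = arctan(|n_h|/n_z) = arctan(0.491/0.867) = 29.5°.
Dip direction = atan2(0.207, 0.445) = 25° (azimuth of n's horizontal projection).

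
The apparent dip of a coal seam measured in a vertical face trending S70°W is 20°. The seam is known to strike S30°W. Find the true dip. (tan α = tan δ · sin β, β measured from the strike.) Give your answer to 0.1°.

29.5°

β = acute angle between strike S30°W and section S70°W = 40°.
tan(true dip) = tan 20° / sin 40° = 0.5662
δ = arctan(0.5662) = 29.52°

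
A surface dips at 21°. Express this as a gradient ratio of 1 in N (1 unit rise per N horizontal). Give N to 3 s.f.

1 : N means tan θ = 1/N, so N = 1/tan 21° = 1/0.3839

1 in 2.61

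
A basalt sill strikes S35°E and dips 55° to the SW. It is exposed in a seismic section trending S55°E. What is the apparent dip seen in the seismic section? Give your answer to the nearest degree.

26°

The strike is S35°E and the section trends S55°E; the acute angle between them is β = 20°.
tan α = tan 55° × sin 20° = 1.4281 × 0.3420 = 0.4885
α = arctan(0.4885) = 26.03°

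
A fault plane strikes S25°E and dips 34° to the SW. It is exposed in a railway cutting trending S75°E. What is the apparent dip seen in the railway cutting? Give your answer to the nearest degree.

The strike is S25°E and the section trends S75°E; the acute angle between them is β = 50°.
tan(apparent dip) = tan 34° · sin 50° = 0.5167
apparent dip = arctan 0.5167 = 27.33°

27°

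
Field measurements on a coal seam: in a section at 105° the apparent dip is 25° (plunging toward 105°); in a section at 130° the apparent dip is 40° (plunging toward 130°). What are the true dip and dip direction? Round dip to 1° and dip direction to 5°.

Each apparent-dip line lies in the plane. As unit vectors (x east, y north, z up), v₁ plunges 25°→105° and v₂ plunges 40°→130°.
The plane normal is n = v₁ × v₂ ∝ (0.057, -0.315, 0.293).
True dip = arccos(n_z / |n|) = arccos(0.6760) = 47.5°.
Dip direction = atan2(0.057, -0.315) = 170° (azimuth of n's horizontal projection).

true dip 47°, dip direction 170°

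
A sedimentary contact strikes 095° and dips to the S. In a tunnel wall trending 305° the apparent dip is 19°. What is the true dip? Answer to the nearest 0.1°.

34.6°

The section is 30° from the strike.
tan(true dip) = tan 19° / sin 30° = 0.6887
true dip = arctan 0.6887 = 34.55°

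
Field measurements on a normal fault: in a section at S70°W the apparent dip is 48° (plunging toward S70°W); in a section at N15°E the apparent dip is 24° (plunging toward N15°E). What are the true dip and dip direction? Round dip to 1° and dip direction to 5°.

true dip 60°, dip direction 300°

Represent each trace as a vector plunging at its apparent dip toward its trend (east-north-up frame): v₁ = (-0.629, -0.229, -0.743), v₂ = (0.236, 0.882, -0.407).
Cross product v₁ × v₂ gives the pole to the plane: n ∝ (-0.749, 0.431, 0.501).
Dip δ = arctan(|n_h|/n_z) = arctan(0.864/0.501) = 59.9°.
The horizontal component of n points toward azimuth atan2(n_x, n_y) = 300°, the dip direction.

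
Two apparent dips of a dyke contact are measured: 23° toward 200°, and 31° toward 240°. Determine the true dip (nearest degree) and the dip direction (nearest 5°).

true dip 31°, dip direction 245°

Each apparent-dip line lies in the plane. As unit vectors (x east, y north, z up), v₁ plunges 23°→200° and v₂ plunges 31°→240°.
The plane normal is n = v₁ × v₂ ∝ (-0.278, -0.128, 0.507).
Dip δ = arctan(|n_h|/n_z) = arctan(0.306/0.507) = 31.1°.
The horizontal component of n points toward azimuth atan2(n_x, n_y) = 245°, the dip direction.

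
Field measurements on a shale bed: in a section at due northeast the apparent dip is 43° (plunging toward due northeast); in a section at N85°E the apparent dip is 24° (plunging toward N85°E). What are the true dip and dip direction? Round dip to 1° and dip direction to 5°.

The two traces are lines in the plane: v₁ = (sin 45°·cos 43°, cos 45°·cos 43°, −sin 43°), v₂ = (sin 85°·cos 24°, cos 85°·cos 24°, −sin 24°).
The plane normal is n = v₁ × v₂ ∝ (0.156, 0.410, 0.429).
Dip δ = arctan(|n_h|/n_z) = arctan(0.439/0.429) = 45.6°.
Dip direction = atan2(0.156, 0.410) = 21° (azimuth of n's horizontal projection).

true dip 46°, dip direction 020°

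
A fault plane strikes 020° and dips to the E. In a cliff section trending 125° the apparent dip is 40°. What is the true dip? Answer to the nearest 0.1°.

The section is 75° from the strike.
tan(true dip) = tan 40° / sin 75° = 0.8687
true dip = arctan 0.8687 = 40.98°

41.0°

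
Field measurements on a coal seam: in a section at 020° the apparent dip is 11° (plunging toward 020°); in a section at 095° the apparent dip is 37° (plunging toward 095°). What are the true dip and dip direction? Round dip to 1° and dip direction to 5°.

Represent each trace as a vector plunging at its apparent dip toward its trend (east-north-up frame): v₁ = (0.336, 0.922, -0.191), v₂ = (0.796, -0.070, -0.602).
The plane normal is n = v₁ × v₂ ∝ (0.568, -0.050, 0.757).
True dip = arccos(n_z / |n|) = arccos(0.7986) = 37.0°.
Dip direction = atan2(0.568, -0.050) = 95° (azimuth of n's horizontal projection).

true dip 37°, dip direction 095°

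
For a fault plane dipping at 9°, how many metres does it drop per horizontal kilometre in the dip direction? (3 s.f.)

drop per km = 1000 × tan 9° = 1000 × 0.1584

158 m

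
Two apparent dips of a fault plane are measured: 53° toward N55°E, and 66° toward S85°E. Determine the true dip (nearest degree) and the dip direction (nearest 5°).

true dip 67°, dip direction 110°

Each apparent-dip line lies in the plane. As unit vectors (x east, y north, z up), v₁ plunges 53°→N55°E and v₂ plunges 66°→S85°E.
n = v₁ × v₂ = (0.344, -0.127, 0.157) (taken with n_z > 0).
tan δ = √(n_x²+n_y²)/n_z = 0.366/0.157, so δ = 66.8°.
Dip direction = atan2(0.344, -0.127) = 110° (azimuth of n's horizontal projection).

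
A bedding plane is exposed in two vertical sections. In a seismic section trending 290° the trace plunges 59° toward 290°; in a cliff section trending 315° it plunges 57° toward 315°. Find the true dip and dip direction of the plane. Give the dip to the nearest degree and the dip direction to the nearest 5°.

true dip 59°, dip direction 295°

The two traces are lines in the plane: v₁ = (sin 290°·cos 59°, cos 290°·cos 59°, −sin 59°), v₂ = (sin 315°·cos 57°, cos 315°·cos 57°, −sin 57°).
The plane normal is n = v₁ × v₂ ∝ (-0.182, 0.076, 0.119).
tan δ = √(n_x²+n_y²)/n_z = 0.197/0.119, so δ = 59.0°.
Dip direction = atan2(-0.182, 0.076) = 293° (azimuth of n's horizontal projection).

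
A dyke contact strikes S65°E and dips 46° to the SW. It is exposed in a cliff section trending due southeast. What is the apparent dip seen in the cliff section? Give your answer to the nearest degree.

The strike is S65°E and the section trends due southeast; the acute angle between them is β = 20°.
tan(apparent dip) = tan 46° · sin 20° = 0.3542
α = arctan(0.3542) = 19.50°

20°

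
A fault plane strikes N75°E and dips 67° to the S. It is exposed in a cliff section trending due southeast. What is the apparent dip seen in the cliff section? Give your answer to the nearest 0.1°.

The strike is N75°E and the section trends due southeast; the acute angle between them is β = 60°.
tan(apparent dip) = tan 67° · sin 60° = 2.0402
α = arctan(2.0402) = 63.89°

63.9°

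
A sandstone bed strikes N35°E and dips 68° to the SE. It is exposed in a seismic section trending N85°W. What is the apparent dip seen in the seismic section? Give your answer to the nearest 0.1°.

The section lies 60° from the strike.
tan(apparent dip) = tan 68° · sin 60° = 2.1435
α = arctan(2.1435) = 64.99°

65.0°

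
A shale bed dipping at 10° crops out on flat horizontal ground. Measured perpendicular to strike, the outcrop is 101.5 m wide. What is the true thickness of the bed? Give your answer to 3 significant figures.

True thickness t = w · sin(dip) = 101.5 × sin 10°
t = 101.5 × 0.1736 = 17.625 m

17.6 m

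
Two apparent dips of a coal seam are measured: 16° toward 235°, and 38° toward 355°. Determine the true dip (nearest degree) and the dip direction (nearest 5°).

true dip 48°, dip direction 310°

Each apparent-dip line lies in the plane. As unit vectors (x east, y north, z up), v₁ plunges 16°→235° and v₂ plunges 38°→355°.
The plane normal is n = v₁ × v₂ ∝ (-0.556, 0.466, 0.656).
Dip δ = arctan(|n_h|/n_z) = arctan(0.725/0.656) = 47.9°.
The horizontal component of n points toward azimuth atan2(n_x, n_y) = 310°, the dip direction.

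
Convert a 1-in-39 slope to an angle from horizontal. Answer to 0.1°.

tan θ = 1/39 = 0.0256
θ = arctan(0.0256) = 1.47°

1.5°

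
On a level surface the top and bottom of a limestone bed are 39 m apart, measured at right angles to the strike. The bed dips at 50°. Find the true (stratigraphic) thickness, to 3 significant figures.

True thickness t = w · sin(dip) = 39 × sin 50°
t = 39 × 0.7660 = 29.876 m

29.9 m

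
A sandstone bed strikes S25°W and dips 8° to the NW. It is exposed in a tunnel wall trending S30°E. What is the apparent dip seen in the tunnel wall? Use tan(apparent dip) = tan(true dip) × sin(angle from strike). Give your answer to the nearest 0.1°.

The strike is S25°W and the section trends S30°E; the acute angle between them is β = 55°.
tan α = tan 8° × sin 55° = 0.1405 × 0.8192 = 0.1151
apparent dip = arctan 0.1151 = 6.57°

6.6°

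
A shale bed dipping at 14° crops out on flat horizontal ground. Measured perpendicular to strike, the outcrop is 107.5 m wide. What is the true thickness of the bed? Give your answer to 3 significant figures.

True thickness t = w · sin(dip) = 107.5 × sin 14°
t = 107.5 × 0.2419 = 26.007 m

26.0 m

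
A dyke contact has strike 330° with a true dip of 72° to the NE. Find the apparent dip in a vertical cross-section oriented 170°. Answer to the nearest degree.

The strike is 330° and the section trends 170°; the acute angle between them is β = 20°.
tan α = tan 72° × sin 20° = 3.0777 × 0.3420 = 1.0526
α = arctan(1.0526) = 46.47°

46°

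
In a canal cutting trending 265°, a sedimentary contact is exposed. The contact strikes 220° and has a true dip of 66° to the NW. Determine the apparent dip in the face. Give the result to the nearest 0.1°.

57.8°

The section lies 45° from the strike.
tan α = tan 66° × sin 45° = 2.2460 × 0.7071 = 1.5882
α = arctan(1.5882) = 57.80°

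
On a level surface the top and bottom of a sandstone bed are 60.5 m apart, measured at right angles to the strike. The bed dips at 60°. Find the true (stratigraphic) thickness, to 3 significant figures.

52.4 m

True thickness t = w · sin(dip) = 60.5 × sin 60°
t = 60.5 × 0.8660 = 52.395 m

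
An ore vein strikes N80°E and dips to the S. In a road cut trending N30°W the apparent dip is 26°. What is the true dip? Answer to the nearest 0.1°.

β = acute angle between strike N80°E and section N30°W = 70°.
tan δ = tan α / sin β = tan 26° / sin 70° = 0.4877 / 0.9397 = 0.5190
δ = arctan(0.5190) = 27.43°

27.4°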